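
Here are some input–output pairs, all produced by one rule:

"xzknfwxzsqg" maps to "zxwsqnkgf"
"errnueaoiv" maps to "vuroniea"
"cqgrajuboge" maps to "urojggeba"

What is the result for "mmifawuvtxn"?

Looking at the pairs, the operation is to delete the first 2 characters, then sort the characters into reverse alphabetical order.
On "mmifawuvtxn": the first step gives "ifawuvtxn", and the second then gives "xwvutnifa".

xwvutnifa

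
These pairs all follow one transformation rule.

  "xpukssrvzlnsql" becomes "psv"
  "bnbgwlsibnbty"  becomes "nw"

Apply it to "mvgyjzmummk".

vj

Looking at the pairs, the operation is to keep one character in every 3, starting at position 2 (positions 2nd, 5th, 8th, ...), then delete the last 2 characters.
On "mvgyjzmummk": the first step gives "vjuk", and the second then gives "vj".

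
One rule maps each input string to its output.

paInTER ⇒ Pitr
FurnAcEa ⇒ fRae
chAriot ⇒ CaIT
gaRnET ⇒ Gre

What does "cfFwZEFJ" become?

Rule — keep every other character starting from the first (positions 1st, 3rd, 5th, ...), then flip the case of every letter.
For "cfFwZEFJ", step one produces "cFZF"; step two turns that into "Cfzf".

Cfzf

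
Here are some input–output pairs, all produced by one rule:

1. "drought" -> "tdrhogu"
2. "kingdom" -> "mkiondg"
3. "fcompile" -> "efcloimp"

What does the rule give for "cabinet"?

In each case the input is transformed by: swap the first and last characters, then take characters alternately from the front and the back (1st, last, 2nd, 2nd-last, ...).
For "cabinet", step one produces "tabinec"; step two turns that into "tcaebni".

tcaebni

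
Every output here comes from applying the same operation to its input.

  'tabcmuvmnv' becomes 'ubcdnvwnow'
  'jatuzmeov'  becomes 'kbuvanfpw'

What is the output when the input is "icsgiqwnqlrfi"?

Each output is the input with this applied: shift every letter 1 place forward in the alphabet (wrapping around).
Applying that to "icsgiqwnqlrfi" gives "jdthjrxormsgj".

jdthjrxormsgj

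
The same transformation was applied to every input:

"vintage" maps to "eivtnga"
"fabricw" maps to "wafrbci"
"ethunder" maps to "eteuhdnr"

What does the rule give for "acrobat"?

tcaorab

Looking at the pairs, the operation is to swap each adjacent pair of characters (1↔2, 3↔4, ...), then move the last character to the front.
So "acrobat" becomes "tcaorab".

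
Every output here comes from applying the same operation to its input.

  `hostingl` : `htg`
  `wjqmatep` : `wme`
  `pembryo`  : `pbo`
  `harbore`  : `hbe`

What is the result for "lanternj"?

ltn

The pattern: keep one character in every 3, starting at position 1 (positions 1st, 4th, 7th, ...).
For "lanternj" the result is "ltn".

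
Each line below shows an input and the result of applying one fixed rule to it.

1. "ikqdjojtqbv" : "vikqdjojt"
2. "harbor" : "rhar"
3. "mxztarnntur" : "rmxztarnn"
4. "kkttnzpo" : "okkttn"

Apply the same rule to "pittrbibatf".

The transformation: move the last character to the front, then delete the last 2 characters.
Applying both steps to "pittrbibatf": "fpittrbibat", then "fpittrbib".

fpittrbib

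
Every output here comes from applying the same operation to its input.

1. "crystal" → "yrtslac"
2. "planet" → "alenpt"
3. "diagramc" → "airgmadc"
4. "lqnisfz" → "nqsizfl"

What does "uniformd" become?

The transformation: move the first character to the end, then swap each adjacent pair of characters (1↔2, 3↔4, ...).
Working it through for "uniformd": intermediate "niformdu", final "inofmrud".

inofmrud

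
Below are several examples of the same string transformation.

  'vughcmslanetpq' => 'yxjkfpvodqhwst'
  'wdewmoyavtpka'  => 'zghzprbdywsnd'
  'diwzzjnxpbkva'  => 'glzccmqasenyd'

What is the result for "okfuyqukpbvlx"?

rnixbtxnseyoa

The transformation: shift every letter 3 places forward in the alphabet (wrapping around).
Applying that to "okfuyqukpbvlx" gives "rnixbtxnseyoa".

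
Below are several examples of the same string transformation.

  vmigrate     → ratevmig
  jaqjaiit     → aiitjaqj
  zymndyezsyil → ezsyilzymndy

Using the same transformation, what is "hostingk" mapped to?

ingkhost

Rule — swap the front and back halves of the string.
So "hostingk" becomes "ingkhost".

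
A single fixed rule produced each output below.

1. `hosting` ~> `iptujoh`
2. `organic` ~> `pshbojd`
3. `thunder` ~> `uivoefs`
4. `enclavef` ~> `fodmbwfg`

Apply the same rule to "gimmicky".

Looking at the pairs, the operation is to shift every letter 1 place forward in the alphabet (wrapping around).
"gimmicky" → "hjnnjdlz".

hjnnjdlz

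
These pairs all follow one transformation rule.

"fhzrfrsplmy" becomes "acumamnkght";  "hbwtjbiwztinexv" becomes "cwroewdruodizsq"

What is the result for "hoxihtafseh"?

What's happening: shift every letter 5 places backward in the alphabet (wrapping around).
So "hoxihtafseh" becomes "cjsdcovanzc".

cjsdcovanzc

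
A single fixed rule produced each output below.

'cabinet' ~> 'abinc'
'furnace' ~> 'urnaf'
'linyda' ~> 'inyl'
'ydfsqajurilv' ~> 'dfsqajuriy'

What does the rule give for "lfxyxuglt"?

fxyxugl

Looking at the pairs, the operation is to delete the last 2 characters, then move the first character to the end.
Starting from "lfxyxuglt": after the first operation, "lfxyxug"; after the second, "fxyxugl".
(Check on "linyda": → "liny" → "inyl" ✓)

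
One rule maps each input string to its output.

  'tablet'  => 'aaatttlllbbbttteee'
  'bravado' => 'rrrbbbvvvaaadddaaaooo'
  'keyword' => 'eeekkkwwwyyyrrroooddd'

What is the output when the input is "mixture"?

iiimmmtttxxxrrruuueee

The pattern: swap each adjacent pair of characters (1↔2, 3↔4, ...), then repeat every character 3 times.
Working it through for "mixture": intermediate "imtxrue", final "iiimmmtttxxxrrruuueee".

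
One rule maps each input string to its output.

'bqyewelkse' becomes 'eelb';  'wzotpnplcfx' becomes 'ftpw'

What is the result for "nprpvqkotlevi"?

ipkln

The pattern: keep one character in every 3, starting at position 1 (positions 1st, 4th, 7th, ...), then swap the first and last characters.
On "nprpvqkotlevi": the first step gives "npkli", and the second then gives "ipkln".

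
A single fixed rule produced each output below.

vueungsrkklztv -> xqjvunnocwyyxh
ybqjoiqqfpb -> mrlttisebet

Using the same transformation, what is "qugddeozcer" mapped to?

Rule — shift every letter 3 places forward in the alphabet (wrapping around), then move the first 3 characters to the end (rotate left by 3).
For "qugddeozcer", step one produces "txjgghrcfhu"; step two turns that into "gghrcfhutxj".

gghrcfhutxj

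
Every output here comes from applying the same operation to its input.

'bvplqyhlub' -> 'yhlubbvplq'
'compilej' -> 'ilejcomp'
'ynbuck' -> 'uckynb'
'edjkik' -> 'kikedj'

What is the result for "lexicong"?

The pattern: swap the front and back halves of the string.
On "lexicong" that produces "conglexi".

conglexi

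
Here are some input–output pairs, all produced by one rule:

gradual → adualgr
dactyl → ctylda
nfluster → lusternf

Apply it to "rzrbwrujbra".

rbwrujbrarz

Each output is the input with this applied: move the first 2 characters to the end (rotate left by 2).
On "rzrbwrujbra" that produces "rbwrujbrarz".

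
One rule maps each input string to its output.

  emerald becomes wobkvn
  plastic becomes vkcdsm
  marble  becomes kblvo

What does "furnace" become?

ebxkmo

The pattern: shift every letter 10 places forward in the alphabet (wrapping around), then delete the first character.
"furnace" → "pebxkmo" → "ebxkmo".
(Check on "marble": → "wkblvo" → "kblvo" ✓)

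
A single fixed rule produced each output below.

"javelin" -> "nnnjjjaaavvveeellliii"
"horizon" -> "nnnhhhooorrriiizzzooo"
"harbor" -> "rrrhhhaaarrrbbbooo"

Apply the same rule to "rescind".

dddrrreeesssccciiinnn

The transformation: repeat every character 3 times, then move the last 3 characters to the front (rotate right by 3).
So "rescind" becomes "dddrrreeesssccciiinnn".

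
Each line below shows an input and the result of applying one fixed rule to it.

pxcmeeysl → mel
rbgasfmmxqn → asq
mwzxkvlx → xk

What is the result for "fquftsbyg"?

The rule is to swap each adjacent pair of characters (1↔2, 3↔4, ...), then keep one character in every 3, starting at position 3 (positions 3rd, 6th, 9th, ...).
Starting from "fquftsbyg": after the first operation, "qffustybg"; after the second, "ftg".

ftg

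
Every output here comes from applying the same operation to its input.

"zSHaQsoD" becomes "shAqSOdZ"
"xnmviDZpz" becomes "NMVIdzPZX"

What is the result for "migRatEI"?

In each case the input is transformed by: flip the case of every letter, then move the first character to the end.
For "migRatEI", step one produces "MIGrATei"; step two turns that into "IGrATeiM".

IGrATeiM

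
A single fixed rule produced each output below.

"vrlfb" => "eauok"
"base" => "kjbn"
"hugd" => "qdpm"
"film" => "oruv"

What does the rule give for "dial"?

mrju

What's happening: shift every letter 9 places forward in the alphabet (wrapping around).
"dial" → "mrju".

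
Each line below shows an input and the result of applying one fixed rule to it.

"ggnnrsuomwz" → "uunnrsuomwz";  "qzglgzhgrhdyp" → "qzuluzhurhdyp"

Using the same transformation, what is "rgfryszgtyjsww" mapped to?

rufryszutyjsww

In each case the input is transformed by: replace every "g" with "u".
For "rgfryszgtyjsww" the result is "rufryszutyjsww".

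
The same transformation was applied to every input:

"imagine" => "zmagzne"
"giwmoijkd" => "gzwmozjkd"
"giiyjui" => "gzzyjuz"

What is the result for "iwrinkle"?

What's happening: replace every "i" with "z".
So "iwrinkle" becomes "zwrznkle".

zwrznkle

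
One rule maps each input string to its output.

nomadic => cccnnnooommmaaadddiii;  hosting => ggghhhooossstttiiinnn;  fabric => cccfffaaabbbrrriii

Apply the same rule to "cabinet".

The pattern: move the last character to the front, then repeat every character 3 times.
On "cabinet": the first step gives "tcabine", and the second then gives "tttcccaaabbbiiinnneee".

tttcccaaabbbiiinnneee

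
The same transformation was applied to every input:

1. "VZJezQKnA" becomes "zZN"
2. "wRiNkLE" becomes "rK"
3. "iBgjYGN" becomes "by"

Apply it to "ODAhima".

What's happening: flip the case of every letter, then keep one character in every 3, starting at position 2 (positions 2nd, 5th, 8th, ...).
Working it through for "ODAhima": intermediate "odaHIMA", final "dI".

dI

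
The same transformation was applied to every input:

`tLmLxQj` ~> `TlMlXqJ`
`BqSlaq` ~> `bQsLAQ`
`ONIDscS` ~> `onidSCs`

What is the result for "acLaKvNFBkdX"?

What's happening: flip the case of every letter.
For "acLaKvNFBkdX" the result is "AClAkVnfbKDx".

AClAkVnfbKDx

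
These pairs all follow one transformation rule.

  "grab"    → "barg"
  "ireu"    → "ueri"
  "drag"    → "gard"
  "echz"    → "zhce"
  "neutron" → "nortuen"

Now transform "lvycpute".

Each output is the input with this applied: reverse the string.
Applying that to "lvycpute" gives "etupcyvl".

etupcyvl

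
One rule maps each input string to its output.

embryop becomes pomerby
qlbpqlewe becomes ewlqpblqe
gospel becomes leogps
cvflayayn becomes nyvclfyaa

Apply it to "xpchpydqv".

The pattern: move the last 2 characters to the front (rotate right by 2), then swap each adjacent pair of characters (1↔2, 3↔4, ...).
Starting from "xpchpydqv": after the first operation, "qvxpchpyd"; after the second, "vqpxhcypd".

vqpxhcypd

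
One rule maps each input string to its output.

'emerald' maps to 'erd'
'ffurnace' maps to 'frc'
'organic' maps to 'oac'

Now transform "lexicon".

lin

What's happening: keep one character in every 3, starting at position 1 (positions 1st, 4th, 7th, ...).
On "lexicon" that produces "lin".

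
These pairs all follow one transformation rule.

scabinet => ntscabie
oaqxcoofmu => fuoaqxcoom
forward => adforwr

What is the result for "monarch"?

rhmonac

The rule is to move the last 2 characters to the front (rotate right by 2), then swap the first and last characters.
Working it through for "monarch": intermediate "chmonar", final "rhmonac".
(Check on "forward": → "rdforwa" → "adforwr" ✓)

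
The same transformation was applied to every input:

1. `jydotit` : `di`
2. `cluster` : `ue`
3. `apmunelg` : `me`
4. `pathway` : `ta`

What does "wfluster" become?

In each case the input is transformed by: keep one character in every 3, starting at position 3 (positions 3rd, 6th, 9th, ...).
So "wfluster" becomes "lt".

lt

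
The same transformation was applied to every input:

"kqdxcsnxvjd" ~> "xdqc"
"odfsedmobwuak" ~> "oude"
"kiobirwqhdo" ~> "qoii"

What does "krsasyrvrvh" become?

vhrs

Rule — keep one character in every 3, starting at position 2 (positions 2nd, 5th, 8th, ...), then move the first 2 characters to the end (rotate left by 2).
Applying both steps to "krsasyrvrvh": "rsvh", then "vhrs".
(Check on "odfsedmobwuak": → "deou" → "oude" ✓)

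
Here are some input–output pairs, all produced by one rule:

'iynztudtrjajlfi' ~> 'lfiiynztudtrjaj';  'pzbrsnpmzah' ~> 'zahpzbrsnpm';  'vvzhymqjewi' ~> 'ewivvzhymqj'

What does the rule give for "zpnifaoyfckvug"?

Rule — move the last 3 characters to the front (rotate right by 3).
Applying that to "zpnifaoyfckvug" gives "vugzpnifaoyfck".

vugzpnifaoyfck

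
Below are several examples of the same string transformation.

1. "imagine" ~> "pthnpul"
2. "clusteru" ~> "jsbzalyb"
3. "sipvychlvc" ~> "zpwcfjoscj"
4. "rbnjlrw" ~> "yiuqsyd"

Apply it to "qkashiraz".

Looking at the pairs, the operation is to shift every letter 7 places forward in the alphabet (wrapping around).
So "qkashiraz" becomes "xrhzopyhg".

xrhzopyhg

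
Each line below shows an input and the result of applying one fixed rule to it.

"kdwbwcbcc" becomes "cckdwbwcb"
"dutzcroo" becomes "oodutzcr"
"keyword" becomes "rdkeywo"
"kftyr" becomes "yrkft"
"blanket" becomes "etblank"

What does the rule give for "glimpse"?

Each output is the input with this applied: move the last 2 characters to the front (rotate right by 2).
"glimpse" → "seglimp".

seglimp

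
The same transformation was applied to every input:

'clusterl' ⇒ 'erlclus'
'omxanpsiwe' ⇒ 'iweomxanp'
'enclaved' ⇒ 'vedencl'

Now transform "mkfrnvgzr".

The rule is to move the last 3 characters to the front (rotate right by 3), then delete the last character.
Doing the same to "mkfrnvgzr": "gzrmkfrn".
(Check on "omxanpsiwe": → "iweomxanps" → "iweomxanp" ✓)

gzrmkfrn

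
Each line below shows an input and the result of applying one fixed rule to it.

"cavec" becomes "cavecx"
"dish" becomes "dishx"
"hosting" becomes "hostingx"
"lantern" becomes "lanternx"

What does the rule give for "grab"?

grabx

What's happening: append "x".
Applying that to "grab" gives "grabx".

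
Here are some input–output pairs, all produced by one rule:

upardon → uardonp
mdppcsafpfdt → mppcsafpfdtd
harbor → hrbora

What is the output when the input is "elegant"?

The transformation: move the first character to the end, then swap the first and last characters.
Starting from "elegant": after the first operation, "legante"; after the second, "eegantl".

eegantl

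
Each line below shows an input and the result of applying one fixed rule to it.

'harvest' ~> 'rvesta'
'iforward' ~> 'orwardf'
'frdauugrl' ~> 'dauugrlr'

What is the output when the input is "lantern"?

nterna

The rule is to delete the first character, then move the first character to the end.
For "lantern", step one produces "antern"; step two turns that into "nterna".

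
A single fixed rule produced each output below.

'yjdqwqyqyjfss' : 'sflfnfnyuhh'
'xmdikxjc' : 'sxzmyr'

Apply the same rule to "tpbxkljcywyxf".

The rule is to shift every letter 11 places backward in the alphabet (wrapping around), then delete the first 2 characters.
Applying both steps to "tpbxkljcywyxf": "ieqmzayrnlnmu", then "qmzayrnlnmu".

qmzayrnlnmu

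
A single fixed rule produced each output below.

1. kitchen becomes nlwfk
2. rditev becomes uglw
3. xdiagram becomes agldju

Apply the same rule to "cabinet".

The transformation: delete the last 2 characters, then shift every letter 3 places forward in the alphabet (wrapping around).
For "cabinet" the result is "fdelq".

fdelq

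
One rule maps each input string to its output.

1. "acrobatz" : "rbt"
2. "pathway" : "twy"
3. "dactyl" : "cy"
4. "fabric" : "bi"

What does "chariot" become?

ait

Looking at the pairs, the operation is to keep every other character starting from the first (positions 1st, 3rd, 5th, ...), then delete the first character.
"chariot" → "cait" → "ait".
(Check on "dactyl": → "dcy" → "cy" ✓)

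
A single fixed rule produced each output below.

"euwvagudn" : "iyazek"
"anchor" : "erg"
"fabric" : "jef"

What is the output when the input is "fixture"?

jmbx

Each output is the input with this applied: delete the last 3 characters, then shift every letter 4 places forward in the alphabet (wrapping around).
"fixture" → "fixt" → "jmbx".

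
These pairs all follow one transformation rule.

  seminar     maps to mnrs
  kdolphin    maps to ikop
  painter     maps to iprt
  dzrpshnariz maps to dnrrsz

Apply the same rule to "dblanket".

In each case the input is transformed by: keep every other character starting from the first (positions 1st, 3rd, 5th, ...), then sort the characters into alphabetical order.
Working it through for "dblanket": intermediate "dlne", final "deln".

deln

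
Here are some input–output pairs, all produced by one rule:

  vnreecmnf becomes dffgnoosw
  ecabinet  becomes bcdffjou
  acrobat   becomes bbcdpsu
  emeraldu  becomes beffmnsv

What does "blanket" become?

In each case the input is transformed by: sort the characters into alphabetical order, then shift every letter 1 place forward in the alphabet (wrapping around).
Starting from "blanket": after the first operation, "abeklnt"; after the second, "bcflmou".

bcflmou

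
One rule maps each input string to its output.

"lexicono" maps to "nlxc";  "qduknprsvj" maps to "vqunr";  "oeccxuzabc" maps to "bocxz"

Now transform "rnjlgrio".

irjg

The pattern: move the last 2 characters to the front (rotate right by 2), then keep every other character starting from the first (positions 1st, 3rd, 5th, ...).
For "rnjlgrio", step one produces "iornjlgr"; step two turns that into "irjg".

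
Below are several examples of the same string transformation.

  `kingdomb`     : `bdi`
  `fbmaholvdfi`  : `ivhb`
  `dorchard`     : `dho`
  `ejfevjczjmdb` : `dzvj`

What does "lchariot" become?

trc

Rule — keep one character in every 3, starting at position 2 (positions 2nd, 5th, 8th, ...), then reverse the string.
"lchariot" → "crt" → "trc".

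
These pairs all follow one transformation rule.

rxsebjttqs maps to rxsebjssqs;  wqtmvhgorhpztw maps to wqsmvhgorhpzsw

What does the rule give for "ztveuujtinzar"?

Each output is the input with this applied: replace every "t" with "s".
So "ztveuujtinzar" becomes "zsveuujsinzar".

zsveuujsinzar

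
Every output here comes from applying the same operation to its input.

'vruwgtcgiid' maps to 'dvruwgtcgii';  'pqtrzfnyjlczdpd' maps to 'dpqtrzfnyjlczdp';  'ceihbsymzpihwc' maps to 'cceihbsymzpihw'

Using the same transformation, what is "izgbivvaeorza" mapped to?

Rule — move the last character to the front.
On "izgbivvaeorza" that produces "aizgbivvaeorz".

aizgbivvaeorz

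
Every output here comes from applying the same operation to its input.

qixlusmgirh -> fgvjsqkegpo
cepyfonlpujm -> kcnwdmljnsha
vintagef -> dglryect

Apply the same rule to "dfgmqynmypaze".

In each case the input is transformed by: shift every letter 2 places backward in the alphabet (wrapping around), then swap the first and last characters.
On "dfgmqynmypaze" that produces "cdekowlkwnyxb".

cdekowlkwnyxb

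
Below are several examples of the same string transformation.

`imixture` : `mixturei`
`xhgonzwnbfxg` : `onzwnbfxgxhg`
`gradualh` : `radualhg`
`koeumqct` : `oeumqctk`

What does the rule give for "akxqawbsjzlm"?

Looking at the pairs, the operation is to swap the front and back halves of the string, then move the last 3 characters to the front (rotate right by 3).
On "akxqawbsjzlm" that produces "qawbsjzlmakx".

qawbsjzlmakx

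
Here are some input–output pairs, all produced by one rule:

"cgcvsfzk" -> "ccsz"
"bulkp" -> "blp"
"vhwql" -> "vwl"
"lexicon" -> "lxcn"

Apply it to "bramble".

babe

The pattern: keep every other character starting from the first (positions 1st, 3rd, 5th, ...).
On "bramble" that produces "babe".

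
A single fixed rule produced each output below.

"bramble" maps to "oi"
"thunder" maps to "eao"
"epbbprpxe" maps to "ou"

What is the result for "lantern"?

io

In each case the input is transformed by: shift every letter 3 places backward in the alphabet (wrapping around), then keep only the vowels.
Starting from "lantern": after the first operation, "ixkqbok"; after the second, "io".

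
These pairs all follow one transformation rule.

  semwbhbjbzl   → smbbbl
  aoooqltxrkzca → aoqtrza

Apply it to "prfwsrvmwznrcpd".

pfsvwncd

Each output is the input with this applied: keep every other character starting from the first (positions 1st, 3rd, 5th, ...).
Doing the same to "prfwsrvmwznrcpd": "pfsvwncd".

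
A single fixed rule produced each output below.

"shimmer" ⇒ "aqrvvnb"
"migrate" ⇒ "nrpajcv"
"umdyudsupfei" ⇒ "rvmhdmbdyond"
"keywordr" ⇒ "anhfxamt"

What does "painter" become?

Rule — swap the first and last characters, then shift every letter 9 places forward in the alphabet (wrapping around).
"painter" → "raintep" → "ajrwcny".

ajrwcny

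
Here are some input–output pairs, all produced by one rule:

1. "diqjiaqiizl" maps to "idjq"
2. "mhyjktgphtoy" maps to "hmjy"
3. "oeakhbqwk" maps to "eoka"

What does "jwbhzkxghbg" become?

Rule — swap each adjacent pair of characters (1↔2, 3↔4, ...), then keep only the first 4 characters.
Applying that to "jwbhzkxghbg" gives "wjhb".

wjhb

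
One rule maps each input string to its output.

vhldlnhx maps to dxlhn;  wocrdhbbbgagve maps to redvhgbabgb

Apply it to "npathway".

In each case the input is transformed by: delete the first 3 characters, then take characters alternately from the front and the back (1st, last, 2nd, 2nd-last, ...).
On "npathway": the first step gives "thway", and the second then gives "tyhaw".

tyhaw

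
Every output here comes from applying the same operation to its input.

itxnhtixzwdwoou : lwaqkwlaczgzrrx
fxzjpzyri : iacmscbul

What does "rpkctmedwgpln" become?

usnfwphgzjsoq

The transformation: shift every letter 3 places forward in the alphabet (wrapping around).
Applying that to "rpkctmedwgpln" gives "usnfwphgzjsoq".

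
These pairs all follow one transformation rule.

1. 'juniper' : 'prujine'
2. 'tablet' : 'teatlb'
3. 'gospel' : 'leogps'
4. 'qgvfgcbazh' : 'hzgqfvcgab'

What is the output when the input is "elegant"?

atlegen

What's happening: swap each adjacent pair of characters (1↔2, 3↔4, ...), then move the last 2 characters to the front (rotate right by 2).
Working it through for "elegant": intermediate "legenat", final "atlegen".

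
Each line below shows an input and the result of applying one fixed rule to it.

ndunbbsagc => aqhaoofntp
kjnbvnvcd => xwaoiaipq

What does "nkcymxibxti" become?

What's happening: shift every letter 13 places forward in the alphabet (wrapping around) — i.e. ROT13.
For "nkcymxibxti" the result is "axplzkvokgv".

axplzkvokgv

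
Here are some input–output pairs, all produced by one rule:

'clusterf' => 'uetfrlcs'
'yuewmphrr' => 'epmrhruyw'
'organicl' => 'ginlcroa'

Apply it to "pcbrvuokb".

buvkobcpr

What's happening: swap each adjacent pair of characters (1↔2, 3↔4, ...), then move the first 3 characters to the end (rotate left by 3).
Starting from "pcbrvuokb": after the first operation, "cprbuvkob"; after the second, "buvkobcpr".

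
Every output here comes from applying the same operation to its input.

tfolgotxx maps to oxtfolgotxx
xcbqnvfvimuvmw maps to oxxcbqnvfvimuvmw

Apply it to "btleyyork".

In each case the input is transformed by: prepend "ox".
On "btleyyork" that produces "oxbtleyyork".

oxbtleyyork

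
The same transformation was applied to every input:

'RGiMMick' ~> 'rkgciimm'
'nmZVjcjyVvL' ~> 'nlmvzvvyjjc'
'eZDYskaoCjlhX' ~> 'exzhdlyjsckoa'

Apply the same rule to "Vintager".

The pattern: take characters alternately from the front and the back (1st, last, 2nd, 2nd-last, ...), then convert every letter to lowercase.
For "Vintager", step one produces "Vriengta"; step two turns that into "vriengta".
(Check on "nmZVjcjyVvL": → "nLmvZVVyjjc" → "nlmvzvvyjjc" ✓)

vriengta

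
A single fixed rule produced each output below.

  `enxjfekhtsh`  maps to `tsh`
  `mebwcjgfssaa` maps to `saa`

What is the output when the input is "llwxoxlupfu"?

pfu

In each case the input is transformed by: keep only the last 3 characters.
So "llwxoxlupfu" becomes "pfu".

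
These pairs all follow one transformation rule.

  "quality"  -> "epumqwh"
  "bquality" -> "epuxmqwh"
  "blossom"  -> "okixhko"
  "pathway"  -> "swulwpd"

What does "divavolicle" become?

yhazerwrkhe

In each case the input is transformed by: shift every letter 4 places backward in the alphabet (wrapping around), then move the last 3 characters to the front (rotate right by 3).
On "divavolicle": the first step gives "zerwrkheyha", and the second then gives "yhazerwrkhe".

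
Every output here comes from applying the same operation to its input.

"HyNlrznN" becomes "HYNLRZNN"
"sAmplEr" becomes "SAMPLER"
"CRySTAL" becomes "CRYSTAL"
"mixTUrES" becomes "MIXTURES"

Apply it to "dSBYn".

DSBYN

Rule — convert every letter to uppercase.
Doing the same to "dSBYn": "DSBYN".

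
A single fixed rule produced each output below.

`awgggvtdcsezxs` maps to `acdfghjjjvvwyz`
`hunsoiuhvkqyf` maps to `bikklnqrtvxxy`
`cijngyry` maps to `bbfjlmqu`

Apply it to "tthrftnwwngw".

ijkqquwwwzzz

Rule — shift every letter 3 places forward in the alphabet (wrapping around), then sort the characters into alphabetical order.
Applying both steps to "tthrftnwwngw": "wwkuiwqzzqjz", then "ijkqquwwwzzz".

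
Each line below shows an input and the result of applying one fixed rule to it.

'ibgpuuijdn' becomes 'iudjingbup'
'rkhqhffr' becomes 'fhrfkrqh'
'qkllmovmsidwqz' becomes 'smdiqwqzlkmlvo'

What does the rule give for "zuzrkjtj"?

jkjtuzrz

Each output is the input with this applied: swap the front and back halves of the string, then swap each adjacent pair of characters (1↔2, 3↔4, ...).
Applying that to "zuzrkjtj" gives "jkjtuzrz".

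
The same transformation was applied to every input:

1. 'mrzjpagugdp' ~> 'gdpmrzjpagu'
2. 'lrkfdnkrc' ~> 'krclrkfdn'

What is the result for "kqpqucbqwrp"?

The rule is to move the last 3 characters to the front (rotate right by 3).
So "kqpqucbqwrp" becomes "wrpkqpqucbq".

wrpkqpqucbq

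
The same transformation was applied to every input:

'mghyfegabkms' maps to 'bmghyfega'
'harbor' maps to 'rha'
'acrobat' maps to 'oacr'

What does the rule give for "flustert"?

tflus

What's happening: delete the last 3 characters, then move the last character to the front.
Starting from "flustert": after the first operation, "flust"; after the second, "tflus".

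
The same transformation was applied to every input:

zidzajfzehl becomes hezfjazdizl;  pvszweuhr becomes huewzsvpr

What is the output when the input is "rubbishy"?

The pattern: reverse the string, then move the first character to the end.
For "rubbishy" the result is "hsibbury".

hsibbury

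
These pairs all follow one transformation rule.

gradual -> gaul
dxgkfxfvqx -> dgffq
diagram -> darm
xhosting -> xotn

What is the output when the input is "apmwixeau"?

Looking at the pairs, the operation is to keep every other character starting from the first (positions 1st, 3rd, 5th, ...).
"apmwixeau" → "amieu".

amieu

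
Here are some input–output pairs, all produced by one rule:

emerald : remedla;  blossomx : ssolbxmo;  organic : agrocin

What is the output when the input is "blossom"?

solbmos

Looking at the pairs, the operation is to reverse the string, then move the first 3 characters to the end (rotate left by 3).
For "blossom" the result is "solbmos".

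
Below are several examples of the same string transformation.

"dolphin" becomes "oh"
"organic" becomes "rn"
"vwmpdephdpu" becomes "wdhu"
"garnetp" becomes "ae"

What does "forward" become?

oa

In each case the input is transformed by: keep one character in every 3, starting at position 2 (positions 2nd, 5th, 8th, ...).
Doing the same to "forward": "oa".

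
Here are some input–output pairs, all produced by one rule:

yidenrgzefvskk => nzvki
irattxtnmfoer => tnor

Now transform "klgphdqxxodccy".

The transformation: keep one character in every 3, starting at position 2 (positions 2nd, 5th, 8th, ...), then move the first character to the end.
For "klgphdqxxodccy", step one produces "lhxdy"; step two turns that into "hxdyl".

hxdyl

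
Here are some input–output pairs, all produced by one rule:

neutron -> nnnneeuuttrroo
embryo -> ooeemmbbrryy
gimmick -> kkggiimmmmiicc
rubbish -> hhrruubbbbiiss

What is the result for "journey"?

In each case the input is transformed by: move the last character to the front, then double every character.
For "journey", step one produces "yjourne"; step two turns that into "yyjjoouurrnnee".

yyjjoouurrnnee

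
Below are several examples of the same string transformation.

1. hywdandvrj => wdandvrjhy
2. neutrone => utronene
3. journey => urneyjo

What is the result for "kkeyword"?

Rule — move the first 2 characters to the end (rotate left by 2).
So "kkeyword" becomes "eywordkk".

eywordkk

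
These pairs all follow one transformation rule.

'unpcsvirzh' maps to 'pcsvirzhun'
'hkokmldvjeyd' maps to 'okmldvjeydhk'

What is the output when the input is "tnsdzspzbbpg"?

sdzspzbbpgtn

The pattern: move the first 2 characters to the end (rotate left by 2).
Applying that to "tnsdzspzbbpg" gives "sdzspzbbpgtn".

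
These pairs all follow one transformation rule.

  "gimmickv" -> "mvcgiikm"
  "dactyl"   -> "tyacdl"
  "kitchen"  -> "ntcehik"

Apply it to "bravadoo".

rvaabdoo

Each output is the input with this applied: sort the characters into alphabetical order, then move the last 2 characters to the front (rotate right by 2).
Working it through for "bravadoo": intermediate "aabdoorv", final "rvaabdoo".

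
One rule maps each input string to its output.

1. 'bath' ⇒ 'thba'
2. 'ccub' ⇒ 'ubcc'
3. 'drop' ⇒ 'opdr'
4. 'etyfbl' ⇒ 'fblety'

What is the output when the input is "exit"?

itex

Each output is the input with this applied: swap the front and back halves of the string.
Applying that to "exit" gives "itex".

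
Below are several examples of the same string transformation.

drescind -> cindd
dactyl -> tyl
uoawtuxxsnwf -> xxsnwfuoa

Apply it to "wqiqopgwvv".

pgwvvwq

Rule — swap the front and back halves of the string, then delete the last 3 characters.
For "wqiqopgwvv" the result is "pgwvvwq".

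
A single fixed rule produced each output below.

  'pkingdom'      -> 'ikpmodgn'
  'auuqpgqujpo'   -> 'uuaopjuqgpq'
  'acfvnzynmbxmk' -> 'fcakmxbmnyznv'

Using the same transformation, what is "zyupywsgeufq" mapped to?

uyzqfuegswyp

The pattern: reverse the string, then move the last 3 characters to the front (rotate right by 3).
On "zyupywsgeufq" that produces "uyzqfuegswyp".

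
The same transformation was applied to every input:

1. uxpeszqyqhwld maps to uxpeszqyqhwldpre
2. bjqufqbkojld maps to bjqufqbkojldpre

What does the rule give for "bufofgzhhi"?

In each case the input is transformed by: append "pre".
Doing the same to "bufofgzhhi": "bufofgzhhipre".

bufofgzhhipre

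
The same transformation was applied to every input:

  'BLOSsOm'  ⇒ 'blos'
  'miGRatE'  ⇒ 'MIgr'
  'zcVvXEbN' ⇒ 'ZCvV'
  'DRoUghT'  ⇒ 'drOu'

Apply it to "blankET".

BLAN

What's happening: flip the case of every letter, then keep only the first 4 characters.
For "blankET", step one produces "BLANKet"; step two turns that into "BLAN".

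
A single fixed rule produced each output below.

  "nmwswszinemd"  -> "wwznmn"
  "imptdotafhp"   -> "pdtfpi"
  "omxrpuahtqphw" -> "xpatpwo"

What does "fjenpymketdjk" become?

epmedkf

The pattern: keep every other character starting from the first (positions 1st, 3rd, 5th, ...), then move the first character to the end.
"fjenpymketdjk" → "fepmedk" → "epmedkf".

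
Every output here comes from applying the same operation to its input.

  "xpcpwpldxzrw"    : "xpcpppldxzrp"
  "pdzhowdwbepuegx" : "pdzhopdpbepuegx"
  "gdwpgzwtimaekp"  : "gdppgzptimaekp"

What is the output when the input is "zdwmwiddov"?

zdpmpiddov

In each case the input is transformed by: replace every "w" with "p".
"zdwmwiddov" → "zdpmpiddov".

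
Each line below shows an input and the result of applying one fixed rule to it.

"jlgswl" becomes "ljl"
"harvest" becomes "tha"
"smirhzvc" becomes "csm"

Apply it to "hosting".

gho

What's happening: move the last character to the front, then keep only the first 3 characters.
Applying both steps to "hosting": "ghostin", then "gho".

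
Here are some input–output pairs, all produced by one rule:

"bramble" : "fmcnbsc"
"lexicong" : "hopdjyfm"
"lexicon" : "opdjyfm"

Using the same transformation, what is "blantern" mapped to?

osfuobmc

Looking at the pairs, the operation is to shift every letter 1 place forward in the alphabet (wrapping around), then reverse the string.
On "blantern" that produces "osfuobmc".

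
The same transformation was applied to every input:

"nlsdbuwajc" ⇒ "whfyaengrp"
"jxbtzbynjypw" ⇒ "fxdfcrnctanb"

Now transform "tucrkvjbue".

gvoznfyixy

Rule — shift every letter 4 places forward in the alphabet (wrapping around), then move the first 2 characters to the end (rotate left by 2).
On "tucrkvjbue": the first step gives "xygvoznfyi", and the second then gives "gvoznfyixy".
(Check on "jxbtzbynjypw": → "nbfxdfcrncta" → "fxdfcrnctanb" ✓)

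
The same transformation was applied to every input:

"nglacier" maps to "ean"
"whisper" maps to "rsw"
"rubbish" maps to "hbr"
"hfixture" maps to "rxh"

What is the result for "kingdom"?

Looking at the pairs, the operation is to keep one character in every 3, starting at position 1 (positions 1st, 4th, 7th, ...), then reverse the string.
Working it through for "kingdom": intermediate "kgm", final "mgk".
(Check on "whisper": → "wsr" → "rsw" ✓)

mgk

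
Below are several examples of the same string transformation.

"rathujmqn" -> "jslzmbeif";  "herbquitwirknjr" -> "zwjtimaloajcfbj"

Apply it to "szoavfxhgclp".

krgsnxpzyudh

The rule is to shift every letter 8 places backward in the alphabet (wrapping around).
Doing the same to "szoavfxhgclp": "krgsnxpzyudh".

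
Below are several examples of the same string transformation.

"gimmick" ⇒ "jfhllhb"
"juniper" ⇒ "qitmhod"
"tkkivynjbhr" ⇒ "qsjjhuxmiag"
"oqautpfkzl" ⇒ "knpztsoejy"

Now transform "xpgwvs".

Looking at the pairs, the operation is to shift every letter 1 place backward in the alphabet (wrapping around), then move the last character to the front.
So "xpgwvs" becomes "rwofvu".
(Check on "oqautpfkzl": → "npztsoejyk" → "knpztsoejy" ✓)

rwofvu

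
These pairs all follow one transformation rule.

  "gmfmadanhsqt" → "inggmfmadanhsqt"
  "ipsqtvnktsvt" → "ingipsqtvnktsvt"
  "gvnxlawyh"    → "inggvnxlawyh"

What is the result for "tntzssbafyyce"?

What's happening: prepend "ing".
For "tntzssbafyyce" the result is "ingtntzssbafyyce".

ingtntzssbafyyce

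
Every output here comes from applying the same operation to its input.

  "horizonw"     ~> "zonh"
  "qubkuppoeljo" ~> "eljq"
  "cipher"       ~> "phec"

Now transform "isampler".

plei

Each output is the input with this applied: swap the first and last characters, then keep only the last 4 characters.
"isampler" → "rsamplei" → "plei".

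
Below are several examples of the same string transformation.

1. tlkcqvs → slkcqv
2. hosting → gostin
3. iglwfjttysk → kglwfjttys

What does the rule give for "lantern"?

nanter

The pattern: delete the first character, then move the last character to the front.
Applying both steps to "lantern": "antern", then "nanter".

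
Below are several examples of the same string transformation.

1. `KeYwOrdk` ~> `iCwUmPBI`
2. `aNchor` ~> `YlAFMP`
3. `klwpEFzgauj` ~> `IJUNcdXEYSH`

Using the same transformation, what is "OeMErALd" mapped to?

Looking at the pairs, the operation is to shift every letter 2 places backward in the alphabet (wrapping around), then flip the case of every letter.
For "OeMErALd", step one produces "McKCpYJb"; step two turns that into "mCkcPyjB".

mCkcPyjB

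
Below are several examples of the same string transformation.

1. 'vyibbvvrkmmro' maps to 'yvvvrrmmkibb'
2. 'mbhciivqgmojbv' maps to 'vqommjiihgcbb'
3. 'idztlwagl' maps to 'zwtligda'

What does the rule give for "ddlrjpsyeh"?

Rule — delete the last character, then sort the characters into reverse alphabetical order.
For "ddlrjpsyeh" the result is "ysrpljedd".

ysrpljedd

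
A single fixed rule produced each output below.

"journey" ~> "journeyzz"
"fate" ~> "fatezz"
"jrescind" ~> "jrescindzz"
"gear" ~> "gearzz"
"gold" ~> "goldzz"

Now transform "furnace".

furnacezz

The pattern: append "zz".
So "furnace" becomes "furnacezz".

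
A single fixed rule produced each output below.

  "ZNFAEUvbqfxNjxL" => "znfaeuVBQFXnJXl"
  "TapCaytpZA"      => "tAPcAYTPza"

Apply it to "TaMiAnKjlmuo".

tAmIaNkJLMUO

Each output is the input with this applied: flip the case of every letter.
"TaMiAnKjlmuo" → "tAmIaNkJLMUO".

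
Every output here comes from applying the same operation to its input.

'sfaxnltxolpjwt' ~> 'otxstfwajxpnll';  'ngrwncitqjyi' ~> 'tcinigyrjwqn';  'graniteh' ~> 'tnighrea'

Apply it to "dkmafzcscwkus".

zscdskumkawfc

What's happening: take characters alternately from the front and the back (1st, last, 2nd, 2nd-last, ...), then move the last 3 characters to the front (rotate right by 3).
For "dkmafzcscwkus", step one produces "dskumkawfczsc"; step two turns that into "zscdskumkawfc".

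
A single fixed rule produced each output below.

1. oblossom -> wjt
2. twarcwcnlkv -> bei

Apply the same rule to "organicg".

The transformation: shift every letter 8 places forward in the alphabet (wrapping around), then keep only the first 3 characters.
Starting from "organicg": after the first operation, "wzoivqko"; after the second, "wzo".

wzo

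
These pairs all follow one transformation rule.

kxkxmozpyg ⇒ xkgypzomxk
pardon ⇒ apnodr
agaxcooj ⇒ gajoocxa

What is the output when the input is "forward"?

Looking at the pairs, the operation is to reverse the string, then move the last 2 characters to the front (rotate right by 2).
Starting from "forward": after the first operation, "drawrof"; after the second, "ofdrawr".

ofdrawr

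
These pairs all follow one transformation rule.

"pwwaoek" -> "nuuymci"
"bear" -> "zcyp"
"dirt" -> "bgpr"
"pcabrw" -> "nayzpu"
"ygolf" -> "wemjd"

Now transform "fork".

The pattern: shift every letter 2 places backward in the alphabet (wrapping around).
So "fork" becomes "dmpi".

dmpi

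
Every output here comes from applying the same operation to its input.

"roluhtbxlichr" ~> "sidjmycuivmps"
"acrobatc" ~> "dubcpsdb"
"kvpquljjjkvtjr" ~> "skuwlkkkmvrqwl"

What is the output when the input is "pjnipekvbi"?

Each output is the input with this applied: shift every letter 1 place forward in the alphabet (wrapping around), then reverse the string.
Applying both steps to "pjnipekvbi": "qkojqflwcj", then "jcwlfqjokq".

jcwlfqjokq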